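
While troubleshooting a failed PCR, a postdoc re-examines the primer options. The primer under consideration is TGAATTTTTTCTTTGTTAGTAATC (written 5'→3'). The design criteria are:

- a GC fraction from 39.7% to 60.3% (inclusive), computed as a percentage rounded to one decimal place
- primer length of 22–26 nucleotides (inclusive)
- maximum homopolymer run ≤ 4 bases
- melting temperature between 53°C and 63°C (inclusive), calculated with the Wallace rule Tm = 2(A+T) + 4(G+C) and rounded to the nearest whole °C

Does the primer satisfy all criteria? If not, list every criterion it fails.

Base counts: A=5, T=14, G=3, C=2 (length 24).
GC content: GC 5/24 = 20.8%, outside 39.7–60.3% ✗
length: length 24 ✓
homopolymer run: longest run = 6, exceeds 4 ✗
Tm: Tm = 2·19 + 4·5 = 58°C ✓

Fails: GC content, homopolymer run.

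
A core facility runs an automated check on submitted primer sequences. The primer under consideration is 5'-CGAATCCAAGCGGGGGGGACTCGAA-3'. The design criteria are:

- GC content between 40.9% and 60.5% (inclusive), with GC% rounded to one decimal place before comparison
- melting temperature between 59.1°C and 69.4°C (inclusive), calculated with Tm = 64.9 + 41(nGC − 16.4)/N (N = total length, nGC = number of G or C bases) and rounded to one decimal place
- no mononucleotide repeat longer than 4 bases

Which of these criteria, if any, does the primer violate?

Fails: GC content, homopolymer run.

Base counts: A=7, T=2, G=10, C=6 (length 25).
GC content: GC 16/25 = 64.0%, outside 40.9–60.5% ✗
Tm: Tm = 64.9 + 41·(16 − 16.4)/25 = 64.2°C ✓
homopolymer run: longest run = 7, exceeds 4 ✗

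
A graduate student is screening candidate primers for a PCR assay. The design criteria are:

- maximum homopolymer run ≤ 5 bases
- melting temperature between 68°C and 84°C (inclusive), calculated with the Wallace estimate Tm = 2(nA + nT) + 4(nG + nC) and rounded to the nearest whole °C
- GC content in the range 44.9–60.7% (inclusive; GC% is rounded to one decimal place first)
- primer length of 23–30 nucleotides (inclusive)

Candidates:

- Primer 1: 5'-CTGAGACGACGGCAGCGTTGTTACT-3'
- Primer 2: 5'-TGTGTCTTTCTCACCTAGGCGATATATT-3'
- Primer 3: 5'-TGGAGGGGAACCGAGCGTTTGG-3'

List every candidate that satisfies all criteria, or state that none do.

Primer 1 only.

Primer 1 (25 nt, A=5 T=6 G=8 C=6): longest run = 2 ✓; Tm = 2·11 + 4·14 = 78°C ✓; GC 14/25 = 56.0% ✓; length 25 ✓ — passes.
Primer 2 (28 nt, A=5 T=12 G=5 C=6): longest run = 3 ✓; Tm = 2·17 + 4·11 = 78°C ✓; GC 11/28 = 39.3%, outside 44.9–60.7% ✗; length 28 ✓ — fails.
Primer 3 (22 nt, A=4 T=4 G=11 C=3): longest run = 4 ✓; Tm = 2·8 + 4·14 = 72°C ✓; GC 14/22 = 63.6%, outside 44.9–60.7% ✗; length 22, outside 23–30 ✗ — fails.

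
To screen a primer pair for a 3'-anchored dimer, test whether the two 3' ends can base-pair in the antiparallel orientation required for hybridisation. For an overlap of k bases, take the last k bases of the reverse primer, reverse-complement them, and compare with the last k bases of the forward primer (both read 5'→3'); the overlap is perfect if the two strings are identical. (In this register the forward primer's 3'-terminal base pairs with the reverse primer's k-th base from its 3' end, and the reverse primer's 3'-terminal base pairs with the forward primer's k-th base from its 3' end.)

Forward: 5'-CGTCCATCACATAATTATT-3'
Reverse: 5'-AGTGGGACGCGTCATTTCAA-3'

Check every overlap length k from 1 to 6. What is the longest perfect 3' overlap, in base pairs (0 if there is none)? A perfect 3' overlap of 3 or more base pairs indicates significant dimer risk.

Last 6 bases (5'→3') — forward …ATTATT, reverse …TTTCAA.
Reverse complement of the reverse primer's last 6 bases: TTGAAA; its first k bases are the reverse complement of the reverse primer's last k bases, so a perfect k-base overlap needs the forward primer's last k bases to equal them.
Comparing (forward last k vs required): k=1: T vs T ✓; k=2: TT vs TT ✓; k=3: ATT vs TTG ✗; k=4: TATT vs TTGA ✗; k=5: TTATT vs TTGAA ✗; k=6: ATTATT vs TTGAAA ✗.
Perfect overlaps at k = 1, 2; the largest is 2.

Longest perfect overlap: 2 complementary base pairs; below the dimer-risk threshold (threshold 3).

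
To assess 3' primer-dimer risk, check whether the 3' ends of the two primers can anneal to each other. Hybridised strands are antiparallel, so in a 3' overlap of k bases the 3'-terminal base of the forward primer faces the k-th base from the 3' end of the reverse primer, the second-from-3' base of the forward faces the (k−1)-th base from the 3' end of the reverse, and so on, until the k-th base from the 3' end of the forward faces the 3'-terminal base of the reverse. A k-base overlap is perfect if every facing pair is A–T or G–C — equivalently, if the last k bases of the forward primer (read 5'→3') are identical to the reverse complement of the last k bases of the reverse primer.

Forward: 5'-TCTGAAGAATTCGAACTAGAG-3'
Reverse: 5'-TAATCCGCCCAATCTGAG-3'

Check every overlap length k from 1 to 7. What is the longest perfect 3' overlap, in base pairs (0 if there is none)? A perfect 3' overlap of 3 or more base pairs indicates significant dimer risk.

Longest perfect overlap: 0 complementary base pairs; below the dimer-risk threshold (threshold 3).

Last 7 bases (5'→3') — forward …ACTAGAG, reverse …ATCTGAG.
Reverse complement of the reverse primer's last 7 bases: CTCAGAT; its first k bases are the reverse complement of the reverse primer's last k bases, so a perfect k-base overlap needs the forward primer's last k bases to equal them.
Comparing (forward last k vs required): k=1: G vs C ✗; k=2: AG vs CT ✗; k=3: GAG vs CTC ✗; k=4: AGAG vs CTCA ✗; k=5: TAGAG vs CTCAG ✗; k=6: CTAGAG vs CTCAGA ✗; k=7: ACTAGAG vs CTCAGAT ✗.
No overlap length from 1 to 7 is perfect, so the longest perfect 3' overlap is 0.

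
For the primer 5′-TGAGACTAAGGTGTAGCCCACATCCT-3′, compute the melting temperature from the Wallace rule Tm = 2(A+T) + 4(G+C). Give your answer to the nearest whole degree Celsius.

Base counts: A=7, T=6, G=6, C=7 (length 26).
Tm = 2·(7+6) + 4·(6+7) = 2·13 + 4·13 = 26 + 52 = 78°C.

78°C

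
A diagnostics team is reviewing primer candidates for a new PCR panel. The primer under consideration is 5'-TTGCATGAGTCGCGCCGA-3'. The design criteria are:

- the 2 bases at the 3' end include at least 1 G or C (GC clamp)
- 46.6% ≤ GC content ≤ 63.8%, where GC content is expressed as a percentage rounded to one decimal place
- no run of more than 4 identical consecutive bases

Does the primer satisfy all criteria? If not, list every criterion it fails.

Base counts: A=3, T=4, G=6, C=5 (length 18).
GC clamp: 3' end GA has 1 G/C ✓
GC content: GC 11/18 = 61.1% ✓
homopolymer run: longest run = 2 ✓

Meets all criteria.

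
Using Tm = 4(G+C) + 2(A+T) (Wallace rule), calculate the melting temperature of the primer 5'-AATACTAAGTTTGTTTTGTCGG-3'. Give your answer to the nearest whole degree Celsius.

58°C

Base counts: A=5, T=10, G=5, C=2 (length 22).
Tm = 2·(5+10) + 4·(5+2) = 2·15 + 4·7 = 30 + 28 = 58°C.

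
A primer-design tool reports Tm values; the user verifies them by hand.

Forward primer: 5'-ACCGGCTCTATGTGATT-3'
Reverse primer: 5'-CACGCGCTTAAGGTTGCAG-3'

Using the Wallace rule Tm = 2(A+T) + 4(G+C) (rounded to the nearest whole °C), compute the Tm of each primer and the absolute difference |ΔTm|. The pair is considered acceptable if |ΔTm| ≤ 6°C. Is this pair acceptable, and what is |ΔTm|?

Forward: A=3 T=6 G=4 C=4 → Tm = 2·9 + 4·8 = 50°C.
Reverse: A=4 T=4 G=6 C=5 → Tm = 2·8 + 4·11 = 60°C.
|ΔTm| = |50 − 60| = 10°C, > 6°C.

|ΔTm| = 10°C; the pair is not acceptable.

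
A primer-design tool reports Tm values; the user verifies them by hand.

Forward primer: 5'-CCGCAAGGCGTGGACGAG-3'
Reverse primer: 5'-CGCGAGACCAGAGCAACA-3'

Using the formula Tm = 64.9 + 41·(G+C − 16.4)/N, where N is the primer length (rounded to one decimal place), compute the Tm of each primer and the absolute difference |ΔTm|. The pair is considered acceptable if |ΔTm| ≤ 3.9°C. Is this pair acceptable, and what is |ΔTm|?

|ΔTm| = 4.6°C; the pair is not acceptable.

Forward: G+C = 13, N = 18 → Tm = 64.9 + 41·(13 − 16.4)/18 = 57.2°C.
Reverse: G+C = 11, N = 18 → Tm = 64.9 + 41·(11 − 16.4)/18 = 52.6°C.
|ΔTm| = |57.2 − 52.6| = 4.6°C, > 3.9°C.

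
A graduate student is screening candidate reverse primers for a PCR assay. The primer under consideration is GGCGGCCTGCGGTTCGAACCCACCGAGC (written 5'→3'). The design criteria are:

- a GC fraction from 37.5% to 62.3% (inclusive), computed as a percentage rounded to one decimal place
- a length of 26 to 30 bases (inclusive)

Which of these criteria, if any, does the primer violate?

Fails: GC content.

Base counts: A=4, T=3, G=10, C=11 (length 28).
GC content: GC 21/28 = 75.0%, outside 37.5–62.3% ✗
length: length 28 ✓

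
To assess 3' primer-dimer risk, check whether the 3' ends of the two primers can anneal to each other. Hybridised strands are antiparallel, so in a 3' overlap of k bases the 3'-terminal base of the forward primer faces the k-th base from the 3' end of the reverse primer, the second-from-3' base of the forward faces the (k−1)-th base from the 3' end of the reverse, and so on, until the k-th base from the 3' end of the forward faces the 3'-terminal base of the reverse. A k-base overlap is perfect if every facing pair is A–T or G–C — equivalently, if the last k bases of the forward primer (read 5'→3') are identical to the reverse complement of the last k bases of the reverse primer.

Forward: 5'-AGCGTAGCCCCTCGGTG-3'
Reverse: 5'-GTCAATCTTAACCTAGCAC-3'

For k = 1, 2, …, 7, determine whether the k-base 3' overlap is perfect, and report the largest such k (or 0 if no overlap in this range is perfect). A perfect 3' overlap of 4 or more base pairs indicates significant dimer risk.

Longest perfect overlap: 3 complementary base pairs; below the dimer-risk threshold (threshold 4).

Last 7 bases (5'→3') — forward …CTCGGTG, reverse …CTAGCAC.
Reverse complement of the reverse primer's last 7 bases: GTGCTAG; its first k bases are the reverse complement of the reverse primer's last k bases, so a perfect k-base overlap needs the forward primer's last k bases to equal them.
Comparing (forward last k vs required): k=1: G vs G ✓; k=2: TG vs GT ✗; k=3: GTG vs GTG ✓; k=4: GGTG vs GTGC ✗; k=5: CGGTG vs GTGCT ✗; k=6: TCGGTG vs GTGCTA ✗; k=7: CTCGGTG vs GTGCTAG ✗.
Perfect overlaps at k = 1, 3; the largest is 3.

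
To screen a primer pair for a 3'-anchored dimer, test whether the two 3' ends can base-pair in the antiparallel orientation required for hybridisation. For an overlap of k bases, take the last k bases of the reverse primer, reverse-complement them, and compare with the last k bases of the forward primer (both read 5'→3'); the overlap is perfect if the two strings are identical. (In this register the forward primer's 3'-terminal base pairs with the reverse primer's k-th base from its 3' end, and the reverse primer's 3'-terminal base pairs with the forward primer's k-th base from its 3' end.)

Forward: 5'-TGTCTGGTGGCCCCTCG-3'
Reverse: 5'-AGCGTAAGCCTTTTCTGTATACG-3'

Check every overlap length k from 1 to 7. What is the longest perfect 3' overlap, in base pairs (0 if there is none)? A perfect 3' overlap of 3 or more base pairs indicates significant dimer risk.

Longest perfect overlap: 2 complementary base pairs; below the dimer-risk threshold (threshold 3).

Last 7 bases (5'→3') — forward …CCCCTCG, reverse …GTATACG.
Reverse complement of the reverse primer's last 7 bases: CGTATAC; its first k bases are the reverse complement of the reverse primer's last k bases, so a perfect k-base overlap needs the forward primer's last k bases to equal them.
Comparing (forward last k vs required): k=1: G vs C ✗; k=2: CG vs CG ✓; k=3: TCG vs CGT ✗; k=4: CTCG vs CGTA ✗; k=5: CCTCG vs CGTAT ✗; k=6: CCCTCG vs CGTATA ✗; k=7: CCCCTCG vs CGTATAC ✗.
Only k = 2 is perfect, so the longest perfect 3' overlap is 2.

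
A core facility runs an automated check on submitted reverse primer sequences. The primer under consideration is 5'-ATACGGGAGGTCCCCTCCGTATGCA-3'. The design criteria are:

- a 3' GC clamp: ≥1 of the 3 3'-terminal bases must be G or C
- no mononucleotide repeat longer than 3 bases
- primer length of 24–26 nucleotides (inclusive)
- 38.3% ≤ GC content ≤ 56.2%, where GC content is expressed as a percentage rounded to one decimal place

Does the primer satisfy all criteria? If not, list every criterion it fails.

Fails: homopolymer run, GC content.

Base counts: A=5, T=5, G=7, C=8 (length 25).
GC clamp: 3' end GCA has 2 G/C ✓
homopolymer run: longest run = 4, exceeds 3 ✗
length: length 25 ✓
GC content: GC 15/25 = 60.0%, outside 38.3–56.2% ✗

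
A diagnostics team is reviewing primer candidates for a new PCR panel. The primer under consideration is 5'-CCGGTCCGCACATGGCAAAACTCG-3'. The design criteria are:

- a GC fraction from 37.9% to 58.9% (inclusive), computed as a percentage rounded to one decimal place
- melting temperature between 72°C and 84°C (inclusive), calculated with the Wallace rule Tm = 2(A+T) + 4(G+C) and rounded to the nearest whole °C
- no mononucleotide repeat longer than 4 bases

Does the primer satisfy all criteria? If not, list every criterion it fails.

Base counts: A=6, T=3, G=6, C=9 (length 24).
GC content: GC 15/24 = 62.5%, outside 37.9–58.9% ✗
Tm: Tm = 2·9 + 4·15 = 78°C ✓
homopolymer run: longest run = 4 ✓

Fails: GC content.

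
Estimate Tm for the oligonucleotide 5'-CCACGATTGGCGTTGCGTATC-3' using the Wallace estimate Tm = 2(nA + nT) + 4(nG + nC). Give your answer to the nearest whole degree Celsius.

66°C

Base counts: A=3, T=6, G=6, C=6 (length 21).
Tm = 2·(3+6) + 4·(6+6) = 2·9 + 4·12 = 18 + 48 = 66°C.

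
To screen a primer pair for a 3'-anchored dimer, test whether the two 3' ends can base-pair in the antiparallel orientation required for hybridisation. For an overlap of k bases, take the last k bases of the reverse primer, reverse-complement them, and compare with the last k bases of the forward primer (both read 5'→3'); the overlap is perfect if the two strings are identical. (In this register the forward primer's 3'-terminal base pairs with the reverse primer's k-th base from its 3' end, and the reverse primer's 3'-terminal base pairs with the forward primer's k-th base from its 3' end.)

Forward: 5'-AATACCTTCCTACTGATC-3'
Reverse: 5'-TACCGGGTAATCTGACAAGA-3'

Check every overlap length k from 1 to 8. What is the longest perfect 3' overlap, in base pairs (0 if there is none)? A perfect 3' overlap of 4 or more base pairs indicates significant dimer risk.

Longest perfect overlap: 2 complementary base pairs; below the dimer-risk threshold (threshold 4).

Last 8 bases (5'→3') — forward …TACTGATC, reverse …TGACAAGA.
Reverse complement of the reverse primer's last 8 bases: TCTTGTCA; its first k bases are the reverse complement of the reverse primer's last k bases, so a perfect k-base overlap needs the forward primer's last k bases to equal them.
Comparing (forward last k vs required): k=1: C vs T ✗; k=2: TC vs TC ✓; k=3: ATC vs TCT ✗; k=4: GATC vs TCTT ✗; k=5: TGATC vs TCTTG ✗; k=6: CTGATC vs TCTTGT ✗; k=7: ACTGATC vs TCTTGTC ✗; k=8: TACTGATC vs TCTTGTCA ✗.
Only k = 2 is perfect, so the longest perfect 3' overlap is 2.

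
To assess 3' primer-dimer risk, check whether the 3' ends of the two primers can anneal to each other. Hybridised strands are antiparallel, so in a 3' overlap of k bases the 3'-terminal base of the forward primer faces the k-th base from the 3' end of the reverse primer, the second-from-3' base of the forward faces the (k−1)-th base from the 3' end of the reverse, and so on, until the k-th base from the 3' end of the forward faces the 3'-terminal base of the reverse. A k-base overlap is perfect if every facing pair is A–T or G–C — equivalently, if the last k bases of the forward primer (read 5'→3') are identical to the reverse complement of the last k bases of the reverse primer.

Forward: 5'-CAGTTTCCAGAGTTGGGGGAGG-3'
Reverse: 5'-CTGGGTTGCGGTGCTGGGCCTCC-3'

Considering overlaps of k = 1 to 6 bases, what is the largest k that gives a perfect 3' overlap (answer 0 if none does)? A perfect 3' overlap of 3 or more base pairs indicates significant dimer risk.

Last 6 bases (5'→3') — forward …GGGAGG, reverse …GCCTCC.
Reverse complement of the reverse primer's last 6 bases: GGAGGC; its first k bases are the reverse complement of the reverse primer's last k bases, so a perfect k-base overlap needs the forward primer's last k bases to equal them.
Comparing (forward last k vs required): k=1: G vs G ✓; k=2: GG vs GG ✓; k=3: AGG vs GGA ✗; k=4: GAGG vs GGAG ✗; k=5: GGAGG vs GGAGG ✓; k=6: GGGAGG vs GGAGGC ✗.
Perfect overlaps at k = 1, 2, 5; the largest is 5.

Longest perfect overlap: 5 complementary base pairs; significant dimer risk (threshold 3).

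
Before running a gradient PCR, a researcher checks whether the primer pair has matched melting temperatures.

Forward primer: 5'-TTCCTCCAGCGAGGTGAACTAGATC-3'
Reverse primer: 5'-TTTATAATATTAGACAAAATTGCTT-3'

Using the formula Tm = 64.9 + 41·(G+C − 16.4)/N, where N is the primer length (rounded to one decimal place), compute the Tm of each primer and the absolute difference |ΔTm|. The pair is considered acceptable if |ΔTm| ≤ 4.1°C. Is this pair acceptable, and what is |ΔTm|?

Forward: G+C = 13, N = 25 → Tm = 64.9 + 41·(13 − 16.4)/25 = 59.3°C.
Reverse: G+C = 4, N = 25 → Tm = 64.9 + 41·(4 − 16.4)/25 = 44.6°C.
|ΔTm| = |59.3 − 44.6| = 14.7°C, > 4.1°C.

|ΔTm| = 14.7°C; the pair is not acceptable.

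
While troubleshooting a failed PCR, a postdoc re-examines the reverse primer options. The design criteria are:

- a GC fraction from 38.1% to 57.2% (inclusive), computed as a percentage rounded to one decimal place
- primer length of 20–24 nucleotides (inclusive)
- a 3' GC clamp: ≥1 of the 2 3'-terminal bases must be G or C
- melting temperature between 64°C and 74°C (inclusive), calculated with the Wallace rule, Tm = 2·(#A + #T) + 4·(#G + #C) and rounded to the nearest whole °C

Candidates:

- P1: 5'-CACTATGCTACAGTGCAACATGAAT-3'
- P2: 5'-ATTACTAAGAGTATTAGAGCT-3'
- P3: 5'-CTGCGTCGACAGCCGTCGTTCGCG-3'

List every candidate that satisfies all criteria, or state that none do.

P1 (25 nt, A=9 T=6 G=4 C=6): GC 10/25 = 40.0% ✓; length 25, outside 20–24 ✗; 3' end AT has 0 G/C, need ≥1 ✗; Tm = 2·15 + 4·10 = 70°C ✓ — fails.
P2 (21 nt, A=8 T=7 G=4 C=2): GC 6/21 = 28.6%, outside 38.1–57.2% ✗; length 21 ✓; 3' end CT has 1 G/C ✓; Tm = 2·15 + 4·6 = 54°C, outside 64–74°C ✗ — fails.
P3 (24 nt, A=2 T=5 G=8 C=9): GC 17/24 = 70.8%, outside 38.1–57.2% ✗; length 24 ✓; 3' end CG has 2 G/C ✓; Tm = 2·7 + 4·17 = 82°C, outside 64–74°C ✗ — fails.

None of the candidates satisfy all criteria.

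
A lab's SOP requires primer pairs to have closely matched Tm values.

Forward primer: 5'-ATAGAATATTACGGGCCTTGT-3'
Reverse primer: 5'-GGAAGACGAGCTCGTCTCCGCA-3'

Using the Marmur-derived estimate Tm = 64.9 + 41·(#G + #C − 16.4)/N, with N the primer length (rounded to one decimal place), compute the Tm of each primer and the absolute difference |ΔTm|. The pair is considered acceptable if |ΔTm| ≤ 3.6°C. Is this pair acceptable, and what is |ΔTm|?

Forward: G+C = 8, N = 21 → Tm = 64.9 + 41·(8 − 16.4)/21 = 48.5°C.
Reverse: G+C = 14, N = 22 → Tm = 64.9 + 41·(14 − 16.4)/22 = 60.4°C.
|ΔTm| = |48.5 − 60.4| = 11.9°C, > 3.6°C.

|ΔTm| = 11.9°C; the pair is not acceptable.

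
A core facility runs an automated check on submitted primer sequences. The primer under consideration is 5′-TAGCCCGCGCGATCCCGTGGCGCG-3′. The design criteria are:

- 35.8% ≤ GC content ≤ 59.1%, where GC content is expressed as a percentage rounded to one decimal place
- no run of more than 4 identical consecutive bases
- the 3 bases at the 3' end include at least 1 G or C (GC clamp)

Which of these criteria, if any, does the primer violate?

Base counts: A=2, T=3, G=9, C=10 (length 24).
GC content: GC 19/24 = 79.2%, outside 35.8–59.1% ✗
homopolymer run: longest run = 3 ✓
GC clamp: 3' end GCG has 3 G/C ✓

Fails: GC content.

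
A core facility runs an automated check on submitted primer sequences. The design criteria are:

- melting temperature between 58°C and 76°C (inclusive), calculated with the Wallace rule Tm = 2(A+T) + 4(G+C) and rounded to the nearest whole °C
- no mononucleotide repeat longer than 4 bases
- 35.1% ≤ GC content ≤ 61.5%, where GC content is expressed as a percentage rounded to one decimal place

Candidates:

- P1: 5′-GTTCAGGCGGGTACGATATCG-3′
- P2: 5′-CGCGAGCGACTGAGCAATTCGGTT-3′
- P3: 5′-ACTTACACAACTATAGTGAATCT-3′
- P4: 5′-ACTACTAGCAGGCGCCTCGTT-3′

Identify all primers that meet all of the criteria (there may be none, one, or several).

P1, P2 and P4.

P1 (21 nt, A=4 T=5 G=8 C=4): Tm = 2·9 + 4·12 = 66°C ✓; longest run = 3 ✓; GC 12/21 = 57.1% ✓ — passes.
P2 (24 nt, A=5 T=5 G=8 C=6): Tm = 2·10 + 4·14 = 76°C ✓; longest run = 2 ✓; GC 14/24 = 58.3% ✓ — passes.
P3 (23 nt, A=9 T=7 G=2 C=5): Tm = 2·16 + 4·7 = 60°C ✓; longest run = 2 ✓; GC 7/23 = 30.4%, outside 35.1–61.5% ✗ — fails.
P4 (21 nt, A=4 T=5 G=5 C=7): Tm = 2·9 + 4·12 = 66°C ✓; longest run = 2 ✓; GC 12/21 = 57.1% ✓ — passes.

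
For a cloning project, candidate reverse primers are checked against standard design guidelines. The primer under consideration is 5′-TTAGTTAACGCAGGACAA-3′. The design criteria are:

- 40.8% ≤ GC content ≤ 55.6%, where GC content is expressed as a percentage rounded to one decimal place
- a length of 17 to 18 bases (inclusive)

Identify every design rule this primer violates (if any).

Base counts: A=7, T=4, G=4, C=3 (length 18).
GC content: GC 7/18 = 38.9%, outside 40.8–55.6% ✗
length: length 18 ✓

Fails: GC content.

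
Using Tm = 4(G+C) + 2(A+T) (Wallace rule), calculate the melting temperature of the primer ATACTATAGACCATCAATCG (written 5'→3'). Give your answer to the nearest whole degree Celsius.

54°C

Base counts: A=8, T=5, G=2, C=5 (length 20).
Tm = 2·(8+5) + 4·(2+5) = 2·13 + 4·7 = 26 + 28 = 54°C.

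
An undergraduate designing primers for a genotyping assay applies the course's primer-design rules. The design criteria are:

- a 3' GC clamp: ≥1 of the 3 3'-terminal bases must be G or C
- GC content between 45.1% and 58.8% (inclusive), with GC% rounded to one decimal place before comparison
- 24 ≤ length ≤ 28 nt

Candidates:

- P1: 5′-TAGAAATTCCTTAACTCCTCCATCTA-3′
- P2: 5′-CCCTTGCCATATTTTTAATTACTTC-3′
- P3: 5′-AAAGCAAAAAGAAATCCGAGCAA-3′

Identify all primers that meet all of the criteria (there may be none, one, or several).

P1 (26 nt, A=8 T=9 G=1 C=8): 3' end CTA has 1 G/C ✓; GC 9/26 = 34.6%, outside 45.1–58.8% ✗; length 26 ✓ — fails.
P2 (25 nt, A=5 T=12 G=1 C=7): 3' end TTC has 1 G/C ✓; GC 8/25 = 32.0%, outside 45.1–58.8% ✗; length 25 ✓ — fails.
P3 (23 nt, A=14 T=1 G=4 C=4): 3' end CAA has 1 G/C ✓; GC 8/23 = 34.8%, outside 45.1–58.8% ✗; length 23, outside 24–28 ✗ — fails.

None of the candidates satisfy all criteria.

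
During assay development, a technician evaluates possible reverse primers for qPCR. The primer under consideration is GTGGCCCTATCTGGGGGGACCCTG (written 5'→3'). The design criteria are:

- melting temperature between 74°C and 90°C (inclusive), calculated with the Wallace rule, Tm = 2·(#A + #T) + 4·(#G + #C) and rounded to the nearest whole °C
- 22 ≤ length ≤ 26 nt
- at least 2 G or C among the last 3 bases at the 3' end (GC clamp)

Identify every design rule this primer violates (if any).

Meets all criteria.

Base counts: A=2, T=5, G=10, C=7 (length 24).
Tm: Tm = 2·7 + 4·17 = 82°C ✓
length: length 24 ✓
GC clamp: 3' end CTG has 2 G/C ✓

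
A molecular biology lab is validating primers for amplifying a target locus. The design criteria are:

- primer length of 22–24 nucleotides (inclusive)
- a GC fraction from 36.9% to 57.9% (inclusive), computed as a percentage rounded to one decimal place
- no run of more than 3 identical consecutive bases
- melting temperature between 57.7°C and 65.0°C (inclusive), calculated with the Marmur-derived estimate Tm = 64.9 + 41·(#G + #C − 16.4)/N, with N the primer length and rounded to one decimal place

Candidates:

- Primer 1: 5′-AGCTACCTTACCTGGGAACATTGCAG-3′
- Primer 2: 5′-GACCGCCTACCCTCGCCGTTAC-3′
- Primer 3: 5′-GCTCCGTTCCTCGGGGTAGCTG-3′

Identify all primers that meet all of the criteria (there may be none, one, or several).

Primer 1 (26 nt, A=7 T=6 G=6 C=7): length 26, outside 22–24 ✗; GC 13/26 = 50.0% ✓; longest run = 3 ✓; Tm = 64.9 + 41·(13 − 16.4)/26 = 59.5°C ✓ — fails.
Primer 2 (22 nt, A=3 T=4 G=4 C=11): length 22 ✓; GC 15/22 = 68.2%, outside 36.9–57.9% ✗; longest run = 3 ✓; Tm = 64.9 + 41·(15 − 16.4)/22 = 62.3°C ✓ — fails.
Primer 3 (22 nt, A=1 T=6 G=8 C=7): length 22 ✓; GC 15/22 = 68.2%, outside 36.9–57.9% ✗; longest run = 4, exceeds 3 ✗; Tm = 64.9 + 41·(15 − 16.4)/22 = 62.3°C ✓ — fails.

None of the candidates satisfy all criteria.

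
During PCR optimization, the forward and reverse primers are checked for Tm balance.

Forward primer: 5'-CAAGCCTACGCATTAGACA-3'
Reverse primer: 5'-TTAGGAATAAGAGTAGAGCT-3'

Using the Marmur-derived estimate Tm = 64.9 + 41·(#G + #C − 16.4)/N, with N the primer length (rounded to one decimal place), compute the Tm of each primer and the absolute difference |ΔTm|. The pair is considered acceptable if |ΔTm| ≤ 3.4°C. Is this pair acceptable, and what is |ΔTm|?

Forward: G+C = 9, N = 19 → Tm = 64.9 + 41·(9 − 16.4)/19 = 48.9°C.
Reverse: G+C = 7, N = 20 → Tm = 64.9 + 41·(7 − 16.4)/20 = 45.6°C.
|ΔTm| = |48.9 − 45.6| = 3.3°C, ≤ 3.4°C.

|ΔTm| = 3.3°C; the pair is acceptable.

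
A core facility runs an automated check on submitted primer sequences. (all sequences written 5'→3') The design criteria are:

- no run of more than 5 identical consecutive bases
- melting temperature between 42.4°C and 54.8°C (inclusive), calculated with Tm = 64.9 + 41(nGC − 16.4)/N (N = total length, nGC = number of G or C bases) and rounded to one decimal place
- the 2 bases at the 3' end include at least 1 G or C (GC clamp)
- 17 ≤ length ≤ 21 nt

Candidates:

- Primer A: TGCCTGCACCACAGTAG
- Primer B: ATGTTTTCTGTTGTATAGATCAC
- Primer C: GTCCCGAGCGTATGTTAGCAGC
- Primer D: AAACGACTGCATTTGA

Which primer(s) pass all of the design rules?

Primer A (17 nt, A=4 T=3 G=4 C=6): longest run = 2 ✓; Tm = 64.9 + 41·(10 − 16.4)/17 = 49.5°C ✓; 3' end AG has 1 G/C ✓; length 17 ✓ — passes.
Primer B (23 nt, A=5 T=11 G=4 C=3): longest run = 4 ✓; Tm = 64.9 + 41·(7 − 16.4)/23 = 48.1°C ✓; 3' end AC has 1 G/C ✓; length 23, outside 17–21 ✗ — fails.
Primer C (22 nt, A=4 T=5 G=7 C=6): longest run = 3 ✓; Tm = 64.9 + 41·(13 − 16.4)/22 = 58.6°C, outside 42.4–54.8°C ✗; 3' end GC has 2 G/C ✓; length 22, outside 17–21 ✗ — fails.
Primer D (16 nt, A=6 T=4 G=3 C=3): longest run = 3 ✓; Tm = 64.9 + 41·(6 − 16.4)/16 = 38.3°C, outside 42.4–54.8°C ✗; 3' end GA has 1 G/C ✓; length 16, outside 17–21 ✗ — fails.

Primer A only.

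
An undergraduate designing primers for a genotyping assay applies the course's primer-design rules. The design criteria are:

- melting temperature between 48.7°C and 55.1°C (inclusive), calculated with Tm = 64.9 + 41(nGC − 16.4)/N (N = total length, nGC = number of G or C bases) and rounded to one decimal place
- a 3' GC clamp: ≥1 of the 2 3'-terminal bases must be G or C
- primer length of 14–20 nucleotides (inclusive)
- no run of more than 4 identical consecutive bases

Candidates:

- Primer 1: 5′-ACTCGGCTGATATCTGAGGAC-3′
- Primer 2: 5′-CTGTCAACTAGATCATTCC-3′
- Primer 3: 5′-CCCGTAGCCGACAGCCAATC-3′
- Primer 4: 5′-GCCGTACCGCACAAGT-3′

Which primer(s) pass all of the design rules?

Primer 1 (21 nt, A=5 T=5 G=6 C=5): Tm = 64.9 + 41·(11 − 16.4)/21 = 54.4°C ✓; 3' end AC has 1 G/C ✓; length 21, outside 14–20 ✗; longest run = 2 ✓ — fails.
Primer 2 (19 nt, A=5 T=6 G=2 C=6): Tm = 64.9 + 41·(8 − 16.4)/19 = 46.8°C, outside 48.7–55.1°C ✗; 3' end CC has 2 G/C ✓; length 19 ✓; longest run = 2 ✓ — fails.
Primer 3 (20 nt, A=5 T=2 G=4 C=9): Tm = 64.9 + 41·(13 − 16.4)/20 = 57.9°C, outside 48.7–55.1°C ✗; 3' end TC has 1 G/C ✓; length 20 ✓; longest run = 3 ✓ — fails.
Primer 4 (16 nt, A=4 T=2 G=4 C=6): Tm = 64.9 + 41·(10 − 16.4)/16 = 48.5°C, outside 48.7–55.1°C ✗; 3' end GT has 1 G/C ✓; length 16 ✓; longest run = 2 ✓ — fails.

None of the candidates satisfy all criteria.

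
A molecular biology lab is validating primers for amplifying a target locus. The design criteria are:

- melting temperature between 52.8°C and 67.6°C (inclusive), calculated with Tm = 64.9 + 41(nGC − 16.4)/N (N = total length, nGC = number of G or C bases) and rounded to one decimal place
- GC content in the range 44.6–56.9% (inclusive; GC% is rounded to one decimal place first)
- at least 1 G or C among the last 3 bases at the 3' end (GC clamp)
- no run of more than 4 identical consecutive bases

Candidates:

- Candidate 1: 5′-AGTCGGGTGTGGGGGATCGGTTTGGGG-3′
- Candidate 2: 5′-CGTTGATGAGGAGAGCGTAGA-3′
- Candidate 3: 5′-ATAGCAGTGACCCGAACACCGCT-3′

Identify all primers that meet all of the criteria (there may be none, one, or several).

Candidate 2 and Candidate 3.

Candidate 1 (27 nt, A=2 T=7 G=16 C=2): Tm = 64.9 + 41·(18 − 16.4)/27 = 67.3°C ✓; GC 18/27 = 66.7%, outside 44.6–56.9% ✗; 3' end GGG has 3 G/C ✓; longest run = 5, exceeds 4 ✗ — fails.
Candidate 2 (21 nt, A=6 T=4 G=9 C=2): Tm = 64.9 + 41·(11 − 16.4)/21 = 54.4°C ✓; GC 11/21 = 52.4% ✓; 3' end AGA has 1 G/C ✓; longest run = 2 ✓ — passes.
Candidate 3 (23 nt, A=7 T=3 G=5 C=8): Tm = 64.9 + 41·(13 − 16.4)/23 = 58.8°C ✓; GC 13/23 = 56.5% ✓; 3' end GCT has 2 G/C ✓; longest run = 3 ✓ — passes.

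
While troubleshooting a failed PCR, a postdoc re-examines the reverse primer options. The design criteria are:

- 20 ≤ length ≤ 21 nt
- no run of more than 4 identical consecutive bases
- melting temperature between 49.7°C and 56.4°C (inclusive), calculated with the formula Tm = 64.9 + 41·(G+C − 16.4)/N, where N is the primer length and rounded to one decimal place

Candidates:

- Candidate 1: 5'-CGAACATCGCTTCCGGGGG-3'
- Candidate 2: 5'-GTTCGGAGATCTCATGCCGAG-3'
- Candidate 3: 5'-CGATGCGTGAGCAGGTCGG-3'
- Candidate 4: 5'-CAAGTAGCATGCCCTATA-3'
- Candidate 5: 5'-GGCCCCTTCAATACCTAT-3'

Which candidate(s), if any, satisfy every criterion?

Candidate 1 (19 nt, A=3 T=3 G=7 C=6): length 19, outside 20–21 ✗; longest run = 5, exceeds 4 ✗; Tm = 64.9 + 41·(13 − 16.4)/19 = 57.6°C, outside 49.7–56.4°C ✗ — fails.
Candidate 2 (21 nt, A=4 T=5 G=7 C=5): length 21 ✓; longest run = 2 ✓; Tm = 64.9 + 41·(12 − 16.4)/21 = 56.3°C ✓ — passes.
Candidate 3 (19 nt, A=3 T=3 G=9 C=4): length 19, outside 20–21 ✗; longest run = 2 ✓; Tm = 64.9 + 41·(13 − 16.4)/19 = 57.6°C, outside 49.7–56.4°C ✗ — fails.
Candidate 4 (18 nt, A=6 T=4 G=3 C=5): length 18, outside 20–21 ✗; longest run = 3 ✓; Tm = 64.9 + 41·(8 − 16.4)/18 = 45.8°C, outside 49.7–56.4°C ✗ — fails.
Candidate 5 (18 nt, A=4 T=5 G=2 C=7): length 18, outside 20–21 ✗; longest run = 4 ✓; Tm = 64.9 + 41·(9 − 16.4)/18 = 48.0°C, outside 49.7–56.4°C ✗ — fails.

Candidate 2 only.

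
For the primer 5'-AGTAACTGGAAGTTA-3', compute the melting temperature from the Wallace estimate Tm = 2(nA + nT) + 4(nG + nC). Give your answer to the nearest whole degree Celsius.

40°C

Base counts: A=6, T=4, G=4, C=1 (length 15).
Tm = 2·(6+4) + 4·(4+1) = 2·10 + 4·5 = 20 + 20 = 40°C.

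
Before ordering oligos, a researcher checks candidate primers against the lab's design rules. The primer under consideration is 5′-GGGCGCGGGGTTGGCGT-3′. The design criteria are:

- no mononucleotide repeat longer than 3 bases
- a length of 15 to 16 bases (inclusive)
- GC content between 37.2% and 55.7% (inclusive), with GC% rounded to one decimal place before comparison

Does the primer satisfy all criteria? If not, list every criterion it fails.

Fails: homopolymer run, length, GC content.

Base counts: A=0, T=3, G=11, C=3 (length 17).
homopolymer run: longest run = 4, exceeds 3 ✗
length: length 17, outside 15–16 ✗
GC content: GC 14/17 = 82.4%, outside 37.2–55.7% ✗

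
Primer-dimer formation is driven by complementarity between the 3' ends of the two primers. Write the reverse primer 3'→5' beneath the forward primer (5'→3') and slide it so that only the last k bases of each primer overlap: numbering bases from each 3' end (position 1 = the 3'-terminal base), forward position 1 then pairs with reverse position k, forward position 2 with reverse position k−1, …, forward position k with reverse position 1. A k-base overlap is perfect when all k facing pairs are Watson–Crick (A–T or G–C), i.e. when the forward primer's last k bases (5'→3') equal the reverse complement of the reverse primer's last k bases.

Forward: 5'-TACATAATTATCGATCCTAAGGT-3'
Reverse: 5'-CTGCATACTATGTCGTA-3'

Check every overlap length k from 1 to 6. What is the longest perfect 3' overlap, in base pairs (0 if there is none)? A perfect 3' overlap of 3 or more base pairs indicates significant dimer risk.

Longest perfect overlap: 1 complementary base pair; below the dimer-risk threshold (threshold 3).

Last 6 bases (5'→3') — forward …TAAGGT, reverse …GTCGTA.
Reverse complement of the reverse primer's last 6 bases: TACGAC; its first k bases are the reverse complement of the reverse primer's last k bases, so a perfect k-base overlap needs the forward primer's last k bases to equal them.
Comparing (forward last k vs required): k=1: T vs T ✓; k=2: GT vs TA ✗; k=3: GGT vs TAC ✗; k=4: AGGT vs TACG ✗; k=5: AAGGT vs TACGA ✗; k=6: TAAGGT vs TACGAC ✗.
Only k = 1 is perfect, so the longest perfect 3' overlap is 1.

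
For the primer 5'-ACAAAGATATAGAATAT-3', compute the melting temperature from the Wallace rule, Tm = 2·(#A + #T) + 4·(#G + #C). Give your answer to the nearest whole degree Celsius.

40°C

Base counts: A=10, T=4, G=2, C=1 (length 17).
Tm = 2·(10+4) + 4·(2+1) = 2·14 + 4·3 = 28 + 12 = 40°C.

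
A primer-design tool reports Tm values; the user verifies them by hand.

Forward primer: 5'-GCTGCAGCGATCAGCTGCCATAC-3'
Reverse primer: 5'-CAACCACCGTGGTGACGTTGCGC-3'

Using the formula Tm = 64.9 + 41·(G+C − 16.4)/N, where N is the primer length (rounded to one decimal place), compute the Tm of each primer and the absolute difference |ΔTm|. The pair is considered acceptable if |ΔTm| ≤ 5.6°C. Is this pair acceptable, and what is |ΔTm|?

Forward: G+C = 14, N = 23 → Tm = 64.9 + 41·(14 − 16.4)/23 = 60.6°C.
Reverse: G+C = 15, N = 23 → Tm = 64.9 + 41·(15 − 16.4)/23 = 62.4°C.
|ΔTm| = |60.6 − 62.4| = 1.8°C, ≤ 5.6°C.

|ΔTm| = 1.8°C; the pair is acceptable.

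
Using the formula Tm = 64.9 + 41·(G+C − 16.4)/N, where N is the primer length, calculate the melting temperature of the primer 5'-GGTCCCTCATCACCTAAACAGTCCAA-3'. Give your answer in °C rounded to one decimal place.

59.5°C

Base counts: A=8, T=5, G=3, C=10; G+C = 13, N = 26.
Tm = 64.9 + 41·(13 − 16.4)/26 = 64.9 + -139.40/26 = 59.5°C.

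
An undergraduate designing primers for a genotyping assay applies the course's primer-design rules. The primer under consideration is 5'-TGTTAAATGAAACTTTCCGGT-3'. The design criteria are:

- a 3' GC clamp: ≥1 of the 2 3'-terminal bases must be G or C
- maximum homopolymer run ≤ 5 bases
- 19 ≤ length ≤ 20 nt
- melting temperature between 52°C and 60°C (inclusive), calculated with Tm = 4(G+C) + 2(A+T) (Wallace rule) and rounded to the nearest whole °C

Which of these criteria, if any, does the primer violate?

Base counts: A=6, T=8, G=4, C=3 (length 21).
GC clamp: 3' end GT has 1 G/C ✓
homopolymer run: longest run = 3 ✓
length: length 21, outside 19–20 ✗
Tm: Tm = 2·14 + 4·7 = 56°C ✓

Fails: length.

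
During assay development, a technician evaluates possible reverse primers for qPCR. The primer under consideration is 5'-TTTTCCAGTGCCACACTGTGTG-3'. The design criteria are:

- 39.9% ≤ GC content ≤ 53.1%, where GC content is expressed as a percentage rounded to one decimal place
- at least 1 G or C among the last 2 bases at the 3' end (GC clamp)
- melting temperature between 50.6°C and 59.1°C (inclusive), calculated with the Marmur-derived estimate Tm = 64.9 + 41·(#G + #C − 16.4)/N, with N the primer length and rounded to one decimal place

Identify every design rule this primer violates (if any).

Meets all criteria.

Base counts: A=3, T=8, G=5, C=6 (length 22).
GC content: GC 11/22 = 50.0% ✓
GC clamp: 3' end TG has 1 G/C ✓
Tm: Tm = 64.9 + 41·(11 − 16.4)/22 = 54.8°C ✓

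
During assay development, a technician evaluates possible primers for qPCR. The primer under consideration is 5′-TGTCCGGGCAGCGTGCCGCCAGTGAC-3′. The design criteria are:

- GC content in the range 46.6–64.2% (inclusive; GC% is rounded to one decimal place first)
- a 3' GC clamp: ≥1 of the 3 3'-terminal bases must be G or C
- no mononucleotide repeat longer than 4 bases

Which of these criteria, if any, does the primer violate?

Base counts: A=3, T=4, G=10, C=9 (length 26).
GC content: GC 19/26 = 73.1%, outside 46.6–64.2% ✗
GC clamp: 3' end GAC has 2 G/C ✓
homopolymer run: longest run = 3 ✓

Fails: GC content.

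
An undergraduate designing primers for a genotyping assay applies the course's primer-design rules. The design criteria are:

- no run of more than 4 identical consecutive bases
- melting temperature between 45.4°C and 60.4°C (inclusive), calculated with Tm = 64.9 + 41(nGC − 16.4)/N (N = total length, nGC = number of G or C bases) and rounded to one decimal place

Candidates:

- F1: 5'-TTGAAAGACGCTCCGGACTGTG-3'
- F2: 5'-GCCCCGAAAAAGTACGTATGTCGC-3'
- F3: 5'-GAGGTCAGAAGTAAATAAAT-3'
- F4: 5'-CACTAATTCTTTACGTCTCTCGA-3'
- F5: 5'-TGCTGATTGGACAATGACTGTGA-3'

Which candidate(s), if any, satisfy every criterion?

F1 (22 nt, A=5 T=5 G=7 C=5): longest run = 3 ✓; Tm = 64.9 + 41·(12 − 16.4)/22 = 56.7°C ✓ — passes.
F2 (24 nt, A=7 T=4 G=6 C=7): longest run = 5, exceeds 4 ✗; Tm = 64.9 + 41·(13 − 16.4)/24 = 59.1°C ✓ — fails.
F3 (20 nt, A=10 T=4 G=5 C=1): longest run = 3 ✓; Tm = 64.9 + 41·(6 − 16.4)/20 = 43.6°C, outside 45.4–60.4°C ✗ — fails.
F4 (23 nt, A=5 T=9 G=2 C=7): longest run = 3 ✓; Tm = 64.9 + 41·(9 − 16.4)/23 = 51.7°C ✓ — passes.
F5 (23 nt, A=6 T=7 G=7 C=3): longest run = 2 ✓; Tm = 64.9 + 41·(10 − 16.4)/23 = 53.5°C ✓ — passes.

F1, F4 and F5.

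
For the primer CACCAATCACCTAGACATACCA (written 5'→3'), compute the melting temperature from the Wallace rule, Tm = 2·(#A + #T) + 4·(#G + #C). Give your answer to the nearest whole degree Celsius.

64°C

Base counts: A=9, T=3, G=1, C=9 (length 22).
Tm = 2·(9+3) + 4·(1+9) = 2·12 + 4·10 = 24 + 40 = 64°C.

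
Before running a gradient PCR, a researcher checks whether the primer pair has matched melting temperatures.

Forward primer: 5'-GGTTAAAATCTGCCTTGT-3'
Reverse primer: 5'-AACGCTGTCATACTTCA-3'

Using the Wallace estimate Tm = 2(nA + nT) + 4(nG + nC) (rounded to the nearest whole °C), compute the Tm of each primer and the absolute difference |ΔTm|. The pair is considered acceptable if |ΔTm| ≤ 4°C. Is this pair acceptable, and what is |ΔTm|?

Forward: A=4 T=7 G=4 C=3 → Tm = 2·11 + 4·7 = 50°C.
Reverse: A=5 T=5 G=2 C=5 → Tm = 2·10 + 4·7 = 48°C.
|ΔTm| = |50 − 48| = 2°C, ≤ 4°C.

|ΔTm| = 2°C; the pair is acceptable.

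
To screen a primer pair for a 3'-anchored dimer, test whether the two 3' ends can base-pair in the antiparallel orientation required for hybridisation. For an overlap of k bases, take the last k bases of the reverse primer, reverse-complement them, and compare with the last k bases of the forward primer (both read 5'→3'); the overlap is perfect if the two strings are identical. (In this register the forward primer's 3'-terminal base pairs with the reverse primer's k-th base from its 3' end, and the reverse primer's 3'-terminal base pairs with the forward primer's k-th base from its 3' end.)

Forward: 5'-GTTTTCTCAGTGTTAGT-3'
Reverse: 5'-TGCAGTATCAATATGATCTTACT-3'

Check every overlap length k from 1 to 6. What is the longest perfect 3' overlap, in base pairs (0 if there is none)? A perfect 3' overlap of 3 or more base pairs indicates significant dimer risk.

Last 6 bases (5'→3') — forward …GTTAGT, reverse …CTTACT.
Reverse complement of the reverse primer's last 6 bases: AGTAAG; its first k bases are the reverse complement of the reverse primer's last k bases, so a perfect k-base overlap needs the forward primer's last k bases to equal them.
Comparing (forward last k vs required): k=1: T vs A ✗; k=2: GT vs AG ✗; k=3: AGT vs AGT ✓; k=4: TAGT vs AGTA ✗; k=5: TTAGT vs AGTAA ✗; k=6: GTTAGT vs AGTAAG ✗.
Only k = 3 is perfect, so the longest perfect 3' overlap is 3.

Longest perfect overlap: 3 complementary base pairs; significant dimer risk (threshold 3).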